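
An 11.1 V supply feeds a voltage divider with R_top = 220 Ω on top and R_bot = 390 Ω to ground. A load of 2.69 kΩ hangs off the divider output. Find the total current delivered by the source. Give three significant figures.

I ≈ 19.8 mA

R_bot‖R_L = 340.6 Ω, so the source sees R_top + R_bot‖R_L = 560.6 Ω.
I = 11.1 V / 560.6 Ω = 19.8 mA.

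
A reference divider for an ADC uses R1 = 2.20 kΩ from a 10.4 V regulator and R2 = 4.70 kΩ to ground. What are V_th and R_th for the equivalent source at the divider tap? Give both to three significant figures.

V_th = 7.08 V, R_th = 1.50 kΩ

V_th is the open-circuit tap voltage: 10.4 × 4.70/(2.20 + 4.70) = 7.08 V.
With the supply zeroed, R1 and R2 appear in parallel from the tap: R_th = R1‖R2 = (2.20 × 4.70)/6.900 = 1.50 kΩ.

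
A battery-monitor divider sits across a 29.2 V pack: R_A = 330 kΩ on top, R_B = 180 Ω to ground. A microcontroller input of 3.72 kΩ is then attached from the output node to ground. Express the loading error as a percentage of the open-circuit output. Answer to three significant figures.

4.61 %

The divider's output (Thévenin) resistance is R_A‖R_B = 179.9 Ω.
Fractional drop under load = R_th/(R_th + R_L) = 179.9 / (179.9 + 3720) = 0.04613.
So the output falls by 4.61 %.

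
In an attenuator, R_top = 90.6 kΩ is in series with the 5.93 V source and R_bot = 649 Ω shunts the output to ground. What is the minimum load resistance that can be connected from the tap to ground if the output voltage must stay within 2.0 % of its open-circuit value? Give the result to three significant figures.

R_L(min) ≈ 31.6 kΩ

Output resistance R_th = R_top‖R_bot = (90600 × 649)/91250 = 644.4 Ω.
The fractional drop is R_th/(R_th + R_L); requiring this ≤ 0.0200 gives R_L ≥ R_th(1/0.0200 − 1) = 644.4 × 49.00 = 31.6 kΩ.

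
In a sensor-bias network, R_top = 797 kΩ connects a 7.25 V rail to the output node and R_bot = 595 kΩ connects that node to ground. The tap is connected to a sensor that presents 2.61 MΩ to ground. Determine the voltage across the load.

The load sits in parallel with R_bot: R_bot‖R_L = (595 × 2610) / (595 + 2610) = 484.5 kΩ.
V_out = 7.25 × 484.5 / (797 + 484.5) = 7.25 × 484.5/1282 = 2.74 V.
(Unloaded it would have been 3.10 V.)

V_out ≈ 2.74 V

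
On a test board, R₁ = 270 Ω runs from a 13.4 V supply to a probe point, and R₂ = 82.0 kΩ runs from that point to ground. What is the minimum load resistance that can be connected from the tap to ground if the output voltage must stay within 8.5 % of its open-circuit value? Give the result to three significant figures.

Output resistance R_th = R₁‖R₂ = (270 × 82000)/82270 = 269.1 Ω.
The fractional drop is R_th/(R_th + R_L); requiring this ≤ 0.0850 gives R_L ≥ R_th(1/0.0850 − 1) = 269.1 × 10.76 = 2.90 kΩ.

R_L(min) ≈ 2.90 kΩ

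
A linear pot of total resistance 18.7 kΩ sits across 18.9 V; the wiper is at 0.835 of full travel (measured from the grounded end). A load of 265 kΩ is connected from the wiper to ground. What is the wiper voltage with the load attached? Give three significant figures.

V ≈ 15.6 V

The wiper splits the pot into (1−α)R = 3.086 kΩ above and αR = 15.61 kΩ below.
Lower section ‖ load = 14.75 kΩ.
V_wiper = 18.9 × 14.75/(3.086 + 14.75) = 15.6 V.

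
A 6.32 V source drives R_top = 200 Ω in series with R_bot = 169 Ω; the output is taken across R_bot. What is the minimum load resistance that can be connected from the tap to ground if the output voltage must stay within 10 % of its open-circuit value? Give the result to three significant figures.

R_L(min) ≈ 824 Ω

Output resistance R_th = R_top‖R_bot = (200 × 169)/369.0 = 91.60 Ω.
The fractional drop is R_th/(R_th + R_L); requiring this ≤ 0.100 gives R_L ≥ R_th(1/0.100 − 1) = 91.60 × 9.000 = 824 Ω.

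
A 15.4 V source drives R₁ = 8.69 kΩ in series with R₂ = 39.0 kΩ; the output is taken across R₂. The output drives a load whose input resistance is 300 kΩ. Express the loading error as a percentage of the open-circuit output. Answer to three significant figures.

The divider's output (Thévenin) resistance is R₁‖R₂ = 7.107 kΩ.
Fractional drop under load = R_th/(R_th + R_L) = 7.107 / (7.107 + 300) = 0.02314.
So the output falls by 2.31 %.

2.31 %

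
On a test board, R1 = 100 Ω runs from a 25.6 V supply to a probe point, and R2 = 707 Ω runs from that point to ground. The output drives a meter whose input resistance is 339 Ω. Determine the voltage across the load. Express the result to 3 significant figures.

The load sits in parallel with R2: R2‖R_L = (707 × 339) / (707 + 339) = 229.1 Ω.
V_out = 25.6 × 229.1 / (100 + 229.1) = 25.6 × 229.1/329.1 = 17.8 V.
(Unloaded it would have been 22.4 V.)

V_out ≈ 17.8 V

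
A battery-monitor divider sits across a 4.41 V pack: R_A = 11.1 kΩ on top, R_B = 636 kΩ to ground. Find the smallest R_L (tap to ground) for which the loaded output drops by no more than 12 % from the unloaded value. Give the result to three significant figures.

Output resistance R_th = R_A‖R_B = (11.1 × 636)/647.1 = 10.91 kΩ.
The fractional drop is R_th/(R_th + R_L); requiring this ≤ 0.120 gives R_L ≥ R_th(1/0.120 − 1) = 10.91 × 7.333 = 80.0 kΩ.

R_L(min) ≈ 80.0 kΩ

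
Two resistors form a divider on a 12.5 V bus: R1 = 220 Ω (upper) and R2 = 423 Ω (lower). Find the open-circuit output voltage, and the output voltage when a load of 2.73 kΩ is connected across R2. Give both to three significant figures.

Open-circuit: V = 12.5 × 423/(220 + 423) = 8.22 V.
With the load, R2 becomes R2‖R_L = 366.3 Ω, so V = 12.5 × 366.3/586.3 = 7.81 V.

Unloaded: 8.22 V; loaded: 7.81 V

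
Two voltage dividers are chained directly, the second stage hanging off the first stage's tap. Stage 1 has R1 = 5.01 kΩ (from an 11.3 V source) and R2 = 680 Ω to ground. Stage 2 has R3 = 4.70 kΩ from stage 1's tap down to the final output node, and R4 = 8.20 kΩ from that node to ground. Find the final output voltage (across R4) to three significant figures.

Stage 2 presents R3+R4 = 12900 Ω as a load on stage 1's tap.
Stage 1's lower leg becomes R2‖(R3+R4) = 645.9 Ω, so V_mid = 11.3 × 645.9/5656 = 1.291 V.
Stage 2 is itself unloaded: V_out = V_mid × R4/(R3+R4) = 1.291 × 8200/12900 = 0.820 V.

V_out ≈ 0.820 V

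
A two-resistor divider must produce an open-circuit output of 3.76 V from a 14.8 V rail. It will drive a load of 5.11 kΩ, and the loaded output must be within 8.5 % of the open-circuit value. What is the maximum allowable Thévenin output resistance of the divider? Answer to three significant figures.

R_th ≤ 475 Ω

Loading drop = R_th/(R_th + R_L) ≤ 0.0850, so R_th ≤ R_L · ε/(1−ε) = 5.11 kΩ × 0.0850/0.9150 = 475 Ω.
(Any R1, R2 with R2/(R1+R2) = 0.254 and R1‖R2 ≤ 475 Ω will meet the spec.)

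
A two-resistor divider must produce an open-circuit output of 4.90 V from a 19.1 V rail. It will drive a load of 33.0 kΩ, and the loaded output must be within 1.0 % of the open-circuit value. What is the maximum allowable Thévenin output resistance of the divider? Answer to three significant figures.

Loading drop = R_th/(R_th + R_L) ≤ 0.0100, so R_th ≤ R_L · ε/(1−ε) = 33.0 kΩ × 0.0100/0.9900 = 333 Ω.
(Any R1, R2 with R2/(R1+R2) = 0.257 and R1‖R2 ≤ 333 Ω will meet the spec.)

R_th ≤ 333 Ω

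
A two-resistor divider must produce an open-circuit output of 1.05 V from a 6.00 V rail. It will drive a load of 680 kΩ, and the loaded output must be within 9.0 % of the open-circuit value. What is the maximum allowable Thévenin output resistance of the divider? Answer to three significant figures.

R_th ≤ 67.3 kΩ

Loading drop = R_th/(R_th + R_L) ≤ 0.0900, so R_th ≤ R_L · ε/(1−ε) = 680 kΩ × 0.0900/0.9100 = 67.3 kΩ.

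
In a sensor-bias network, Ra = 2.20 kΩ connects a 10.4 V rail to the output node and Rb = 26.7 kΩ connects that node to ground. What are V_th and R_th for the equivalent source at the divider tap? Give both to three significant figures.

V_th is the open-circuit tap voltage: 10.4 × 26.7/(2.20 + 26.7) = 9.61 V.
With the supply zeroed, Ra and Rb appear in parallel from the tap: R_th = Ra‖Rb = (2.20 × 26.7)/28.90 = 2.03 kΩ.

V_th = 9.61 V, R_th = 2.03 kΩ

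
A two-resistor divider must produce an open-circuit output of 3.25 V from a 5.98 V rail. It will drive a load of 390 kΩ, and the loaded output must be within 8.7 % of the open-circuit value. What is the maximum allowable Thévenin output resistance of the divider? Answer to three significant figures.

R_th ≤ 37.2 kΩ

Loading drop = R_th/(R_th + R_L) ≤ 0.0870, so R_th ≤ R_L · ε/(1−ε) = 390 kΩ × 0.0870/0.9130 = 37.2 kΩ.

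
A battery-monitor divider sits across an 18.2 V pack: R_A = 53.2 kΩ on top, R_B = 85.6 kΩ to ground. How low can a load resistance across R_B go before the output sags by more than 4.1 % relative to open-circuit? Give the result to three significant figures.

R_L(min) ≈ 767 kΩ

Output resistance R_th = R_A‖R_B = (53.2 × 85.6)/138.8 = 32.81 kΩ.
The fractional drop is R_th/(R_th + R_L); requiring this ≤ 0.0410 gives R_L ≥ R_th(1/0.0410 − 1) = 32.81 × 23.39 = 767 kΩ.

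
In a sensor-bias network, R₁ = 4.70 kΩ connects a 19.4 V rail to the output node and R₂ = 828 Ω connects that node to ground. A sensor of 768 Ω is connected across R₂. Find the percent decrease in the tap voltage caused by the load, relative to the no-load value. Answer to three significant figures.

The divider's output (Thévenin) resistance is R₁‖R₂ = 704.0 Ω.
Fractional drop under load = R_th/(R_th + R_L) = 704.0 / (704.0 + 768) = 0.4783.
So the output falls by 47.8 %.

47.8 %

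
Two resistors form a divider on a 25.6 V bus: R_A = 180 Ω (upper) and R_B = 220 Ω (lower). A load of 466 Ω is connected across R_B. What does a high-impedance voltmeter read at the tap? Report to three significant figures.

The load sits in parallel with R_B: R_B‖R_L = (220 × 466) / (220 + 466) = 149.4 Ω.
V_out = 25.6 × 149.4 / (180 + 149.4) = 25.6 × 149.4/329.4 = 11.6 V.

V_out ≈ 11.6 V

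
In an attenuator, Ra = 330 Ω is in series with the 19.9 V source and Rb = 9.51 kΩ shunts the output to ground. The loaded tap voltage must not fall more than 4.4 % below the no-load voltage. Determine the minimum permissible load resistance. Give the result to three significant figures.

Output resistance R_th = Ra‖Rb = (330 × 9510)/9840 = 318.9 Ω.
The fractional drop is R_th/(R_th + R_L); requiring this ≤ 0.0440 gives R_L ≥ R_th(1/0.0440 − 1) = 318.9 × 21.73 = 6.93 kΩ.

R_L(min) ≈ 6.93 kΩ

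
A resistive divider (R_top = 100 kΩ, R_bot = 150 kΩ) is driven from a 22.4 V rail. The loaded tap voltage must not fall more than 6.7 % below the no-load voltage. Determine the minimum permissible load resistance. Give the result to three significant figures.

Output resistance R_th = R_top‖R_bot = (100 × 150)/250.0 = 60.00 kΩ.
The fractional drop is R_th/(R_th + R_L); requiring this ≤ 0.0670 gives R_L ≥ R_th(1/0.0670 − 1) = 60.00 × 13.93 = 836 kΩ.

R_L(min) ≈ 836 kΩ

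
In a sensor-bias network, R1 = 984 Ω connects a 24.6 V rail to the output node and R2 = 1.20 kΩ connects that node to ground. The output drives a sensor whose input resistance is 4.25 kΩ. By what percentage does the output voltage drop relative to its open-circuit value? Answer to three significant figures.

11.3 %

The divider's output (Thévenin) resistance is R1‖R2 = 540.7 Ω.
Fractional drop under load = R_th/(R_th + R_L) = 540.7 / (540.7 + 4250) = 0.1129.
So the output falls by 11.3 %.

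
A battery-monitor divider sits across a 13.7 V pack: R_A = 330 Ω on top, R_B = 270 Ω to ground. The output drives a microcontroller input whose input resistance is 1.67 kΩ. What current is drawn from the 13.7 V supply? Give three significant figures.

R_B‖R_L = 232.4 Ω, so the source sees R_A + R_B‖R_L = 562.4 Ω.
I = 13.7 V / 562.4 Ω = 24.4 mA.

I ≈ 24.4 mA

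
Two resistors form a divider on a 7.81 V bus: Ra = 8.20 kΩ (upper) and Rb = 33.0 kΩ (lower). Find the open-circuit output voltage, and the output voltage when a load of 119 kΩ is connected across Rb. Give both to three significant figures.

Open-circuit: V = 7.81 × 33.0/(8.20 + 33.0) = 6.26 V.
With the load, Rb becomes Rb‖R_L = 25.84 kΩ, so V = 7.81 × 25.84/34.04 = 5.93 V.

Unloaded: 6.26 V; loaded: 5.93 V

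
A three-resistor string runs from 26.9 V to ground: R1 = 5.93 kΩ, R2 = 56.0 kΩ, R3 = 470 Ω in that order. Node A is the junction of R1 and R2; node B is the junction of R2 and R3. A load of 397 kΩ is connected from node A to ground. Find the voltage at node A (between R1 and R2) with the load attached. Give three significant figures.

Below node A the series string R2+R3 = 56470 Ω sits in parallel with the 397000 Ω load: 49440 Ω.
V_A = 26.9 × 49440/(5930 + 49440) = 24.0 V.

V ≈ 24.0 V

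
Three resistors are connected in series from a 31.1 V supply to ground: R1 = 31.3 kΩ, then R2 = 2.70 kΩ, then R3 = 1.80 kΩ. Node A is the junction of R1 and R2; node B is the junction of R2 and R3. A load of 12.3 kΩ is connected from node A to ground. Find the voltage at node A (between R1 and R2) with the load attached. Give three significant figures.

Below node A the series string R2+R3 = 4.500 kΩ sits in parallel with the 12.3 kΩ load: 3.295 kΩ.
V_A = 31.1 × 3.295/(31.3 + 3.295) = 2.96 V.

V ≈ 2.96 V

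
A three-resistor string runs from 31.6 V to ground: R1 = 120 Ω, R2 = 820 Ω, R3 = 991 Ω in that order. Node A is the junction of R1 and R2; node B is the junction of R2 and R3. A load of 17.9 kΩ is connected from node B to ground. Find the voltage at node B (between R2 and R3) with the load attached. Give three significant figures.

At node B, R3 is in parallel with the load: R3‖R_L = 939.0 Ω.
Below node A the resistance is R2 + (R3‖R_L) = 1759 Ω, so V_A = 31.6 × 1759/1879 = 29.58 V.
Then V_B = V_A × (R3‖R_L)/(R2 + R3‖R_L) = 29.58 × 939.0/1759 = 15.8 V.

V ≈ 15.8 V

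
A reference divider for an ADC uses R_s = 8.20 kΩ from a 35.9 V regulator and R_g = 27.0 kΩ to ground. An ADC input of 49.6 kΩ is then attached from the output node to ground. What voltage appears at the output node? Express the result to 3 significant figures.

V_out ≈ 24.4 V

The load sits in parallel with R_g: R_g‖R_L = (27.0 × 49.6) / (27.0 + 49.6) = 17.48 kΩ.
V_out = 35.9 × 17.48 / (8.20 + 17.48) = 35.9 × 17.48/25.68 = 24.4 V.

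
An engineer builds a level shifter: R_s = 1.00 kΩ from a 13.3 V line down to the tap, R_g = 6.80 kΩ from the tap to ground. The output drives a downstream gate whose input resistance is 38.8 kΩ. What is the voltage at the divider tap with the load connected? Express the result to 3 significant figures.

V_out ≈ 11.3 V

The load sits in parallel with R_g: R_g‖R_L = (6.80 × 38.8) / (6.80 + 38.8) = 5.786 kΩ.
V_out = 13.3 × 5.786 / (1.00 + 5.786) = 13.3 × 5.786/6.786 = 11.3 V.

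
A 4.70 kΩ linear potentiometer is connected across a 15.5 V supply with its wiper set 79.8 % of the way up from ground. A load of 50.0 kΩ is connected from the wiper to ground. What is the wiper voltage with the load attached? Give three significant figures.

V ≈ 12.2 V

The wiper splits the pot into (1−α)R = 949.4 Ω above and αR = 3751 Ω below.
Lower section ‖ load = 3489 Ω.
V_wiper = 15.5 × 3489/(949.4 + 3489) = 12.2 V.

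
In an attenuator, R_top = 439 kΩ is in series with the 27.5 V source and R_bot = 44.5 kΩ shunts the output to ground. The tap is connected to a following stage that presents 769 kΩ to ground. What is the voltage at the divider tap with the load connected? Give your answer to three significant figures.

The load sits in parallel with R_bot: R_bot‖R_L = (44.5 × 769) / (44.5 + 769) = 42.07 kΩ.
V_out = 27.5 × 42.07 / (439 + 42.07) = 27.5 × 42.07/481.1 = 2.40 V.
(Unloaded it would have been 2.53 V.)

V_out ≈ 2.40 V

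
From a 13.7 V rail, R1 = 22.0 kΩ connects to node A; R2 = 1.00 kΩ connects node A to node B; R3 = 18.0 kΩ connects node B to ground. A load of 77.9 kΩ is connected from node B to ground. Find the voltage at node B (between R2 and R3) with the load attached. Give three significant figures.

At node B, R3 is in parallel with the load: R3‖R_L = 14.62 kΩ.
Below node A the resistance is R2 + (R3‖R_L) = 15.62 kΩ, so V_A = 13.7 × 15.62/37.62 = 5.689 V.
Then V_B = V_A × (R3‖R_L)/(R2 + R3‖R_L) = 5.689 × 14.62/15.62 = 5.32 V.

V ≈ 5.32 V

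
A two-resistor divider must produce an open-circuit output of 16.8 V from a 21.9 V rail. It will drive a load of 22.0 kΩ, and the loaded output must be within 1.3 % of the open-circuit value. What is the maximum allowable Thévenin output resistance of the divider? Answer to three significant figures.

R_th ≤ 290 Ω

Loading drop = R_th/(R_th + R_L) ≤ 0.0130, so R_th ≤ R_L · ε/(1−ε) = 22.0 kΩ × 0.0130/0.9870 = 290 Ω.
(Any R1, R2 with R2/(R1+R2) = 0.767 and R1‖R2 ≤ 290 Ω will meet the spec.)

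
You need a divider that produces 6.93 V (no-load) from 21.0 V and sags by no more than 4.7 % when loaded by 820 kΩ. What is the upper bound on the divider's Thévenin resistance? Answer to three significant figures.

Loading drop = R_th/(R_th + R_L) ≤ 0.0470, so R_th ≤ R_L · ε/(1−ε) = 820 kΩ × 0.0470/0.9530 = 40.4 kΩ.

R_th ≤ 40.4 kΩ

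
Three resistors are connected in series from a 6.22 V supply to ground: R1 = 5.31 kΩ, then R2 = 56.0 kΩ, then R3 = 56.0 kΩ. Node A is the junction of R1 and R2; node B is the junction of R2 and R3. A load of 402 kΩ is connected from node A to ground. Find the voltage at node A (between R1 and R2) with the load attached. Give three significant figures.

V ≈ 5.86 V

Below node A the series string R2+R3 = 112.0 kΩ sits in parallel with the 402 kΩ load: 87.60 kΩ.
V_A = 6.22 × 87.60/(5.31 + 87.60) = 5.86 V.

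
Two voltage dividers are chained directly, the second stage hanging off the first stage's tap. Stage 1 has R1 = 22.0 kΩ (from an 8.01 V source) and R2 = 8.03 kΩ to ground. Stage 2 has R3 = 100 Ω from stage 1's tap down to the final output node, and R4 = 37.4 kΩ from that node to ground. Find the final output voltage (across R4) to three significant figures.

V_out ≈ 1.85 V

Stage 2 presents R3+R4 = 37500 Ω as a load on stage 1's tap.
Stage 1's lower leg becomes R2‖(R3+R4) = 6614 Ω, so V_mid = 8.01 × 6614/28610 = 1.851 V.
Stage 2 is itself unloaded: V_out = V_mid × R4/(R3+R4) = 1.851 × 37400/37500 = 1.85 V.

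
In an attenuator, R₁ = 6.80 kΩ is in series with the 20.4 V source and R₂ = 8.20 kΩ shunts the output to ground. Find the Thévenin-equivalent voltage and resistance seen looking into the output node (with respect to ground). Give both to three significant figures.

V_th = 11.2 V, R_th = 3.72 kΩ

V_th is the open-circuit tap voltage: 20.4 × 8.20/(6.80 + 8.20) = 11.2 V.
With the supply zeroed, R₁ and R₂ appear in parallel from the tap: R_th = R₁‖R₂ = (6.80 × 8.20)/15.00 = 3.72 kΩ.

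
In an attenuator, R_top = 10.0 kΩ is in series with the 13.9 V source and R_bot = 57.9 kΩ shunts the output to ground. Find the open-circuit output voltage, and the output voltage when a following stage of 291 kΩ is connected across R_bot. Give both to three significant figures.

Unloaded: 11.9 V; loaded: 11.5 V

Open-circuit: V = 13.9 × 57.9/(10.0 + 57.9) = 11.9 V.
With the load, R_bot becomes R_bot‖R_L = 48.29 kΩ, so V = 13.9 × 48.29/58.29 = 11.5 V.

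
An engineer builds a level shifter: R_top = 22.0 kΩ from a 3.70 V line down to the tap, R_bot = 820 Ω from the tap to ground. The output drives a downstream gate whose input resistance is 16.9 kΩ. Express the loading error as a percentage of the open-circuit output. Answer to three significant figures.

4.47 %

The divider's output (Thévenin) resistance is R_top‖R_bot = 790.5 Ω.
Fractional drop under load = R_th/(R_th + R_L) = 790.5 / (790.5 + 16900) = 0.04469.
So the output falls by 4.47 %.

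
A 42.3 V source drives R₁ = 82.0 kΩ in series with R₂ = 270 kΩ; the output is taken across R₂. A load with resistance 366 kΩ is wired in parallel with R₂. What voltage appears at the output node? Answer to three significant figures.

V_out ≈ 27.7 V

The load sits in parallel with R₂: R₂‖R_L = (270 × 366) / (270 + 366) = 155.4 kΩ.
V_out = 42.3 × 155.4 / (82.0 + 155.4) = 42.3 × 155.4/237.4 = 27.7 V.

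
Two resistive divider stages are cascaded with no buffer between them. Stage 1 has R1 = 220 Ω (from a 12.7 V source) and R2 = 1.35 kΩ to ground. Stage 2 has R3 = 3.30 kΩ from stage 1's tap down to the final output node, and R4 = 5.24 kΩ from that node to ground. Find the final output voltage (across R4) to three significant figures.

Stage 2 presents R3+R4 = 8540 Ω as a load on stage 1's tap.
Stage 1's lower leg becomes R2‖(R3+R4) = 1166 Ω, so V_mid = 12.7 × 1166/1386 = 10.68 V.
Stage 2 is itself unloaded: V_out = V_mid × R4/(R3+R4) = 10.68 × 5240/8540 = 6.56 V.

V_out ≈ 6.56 V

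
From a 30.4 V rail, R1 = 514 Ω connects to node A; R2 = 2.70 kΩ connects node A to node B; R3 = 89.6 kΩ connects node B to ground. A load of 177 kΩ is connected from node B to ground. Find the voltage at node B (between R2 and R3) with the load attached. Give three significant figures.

V ≈ 28.8 V

At node B, R3 is in parallel with the load: R3‖R_L = 59490 Ω.
Below node A the resistance is R2 + (R3‖R_L) = 62190 Ω, so V_A = 30.4 × 62190/62700 = 30.15 V.
Then V_B = V_A × (R3‖R_L)/(R2 + R3‖R_L) = 30.15 × 59490/62190 = 28.8 V.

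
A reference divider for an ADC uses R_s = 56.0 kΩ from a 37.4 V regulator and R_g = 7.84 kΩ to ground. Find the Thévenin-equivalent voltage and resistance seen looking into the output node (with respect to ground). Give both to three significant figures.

V_th is the open-circuit tap voltage: 37.4 × 7.84/(56.0 + 7.84) = 4.59 V.
With the supply zeroed, R_s and R_g appear in parallel from the tap: R_th = R_s‖R_g = (56.0 × 7.84)/63.84 = 6.88 kΩ.

V_th = 4.59 V, R_th = 6.88 kΩ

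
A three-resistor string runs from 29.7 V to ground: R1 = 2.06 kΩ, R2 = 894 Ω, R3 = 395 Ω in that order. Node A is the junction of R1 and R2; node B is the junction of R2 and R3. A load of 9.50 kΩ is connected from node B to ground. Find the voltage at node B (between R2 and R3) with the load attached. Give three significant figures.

V ≈ 3.38 V

At node B, R3 is in parallel with the load: R3‖R_L = 379.2 Ω.
Below node A the resistance is R2 + (R3‖R_L) = 1273 Ω, so V_A = 29.7 × 1273/3333 = 11.34 V.
Then V_B = V_A × (R3‖R_L)/(R2 + R3‖R_L) = 11.34 × 379.2/1273 = 3.38 V.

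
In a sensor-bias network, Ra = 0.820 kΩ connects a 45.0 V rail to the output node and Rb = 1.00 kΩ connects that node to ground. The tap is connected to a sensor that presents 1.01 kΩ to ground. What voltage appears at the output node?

The load sits in parallel with Rb: Rb‖R_L = (1000 × 1010) / (1000 + 1010) = 502.5 Ω.
V_out = 45.0 × 502.5 / (820 + 502.5) = 45.0 × 502.5/1322 = 17.1 V.

V_out ≈ 17.1 V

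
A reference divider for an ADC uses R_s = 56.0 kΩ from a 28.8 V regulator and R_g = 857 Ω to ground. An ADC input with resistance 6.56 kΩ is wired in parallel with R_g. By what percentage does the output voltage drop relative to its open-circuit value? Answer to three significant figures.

11.4 %

The divider's output (Thévenin) resistance is R_s‖R_g = 844.1 Ω.
Fractional drop under load = R_th/(R_th + R_L) = 844.1 / (844.1 + 6560) = 0.1140.
So the output falls by 11.4 %.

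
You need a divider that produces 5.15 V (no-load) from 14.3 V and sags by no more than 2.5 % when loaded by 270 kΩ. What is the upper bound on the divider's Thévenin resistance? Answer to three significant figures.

Loading drop = R_th/(R_th + R_L) ≤ 0.0250, so R_th ≤ R_L · ε/(1−ε) = 270 kΩ × 0.0250/0.9750 = 6.92 kΩ.
(Any R1, R2 with R2/(R1+R2) = 0.360 and R1‖R2 ≤ 6.92 kΩ will meet the spec.)

R_th ≤ 6.92 kΩ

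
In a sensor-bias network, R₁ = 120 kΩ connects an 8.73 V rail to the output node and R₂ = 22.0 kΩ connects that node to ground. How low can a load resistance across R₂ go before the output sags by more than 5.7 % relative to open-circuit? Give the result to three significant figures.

Output resistance R_th = R₁‖R₂ = (120 × 22.0)/142.0 = 18.59 kΩ.
The fractional drop is R_th/(R_th + R_L); requiring this ≤ 0.0570 gives R_L ≥ R_th(1/0.0570 − 1) = 18.59 × 16.54 = 308 kΩ.

R_L(min) ≈ 308 kΩ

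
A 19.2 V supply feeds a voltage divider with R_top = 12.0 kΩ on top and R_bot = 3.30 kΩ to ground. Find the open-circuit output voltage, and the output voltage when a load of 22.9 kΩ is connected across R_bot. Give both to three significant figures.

Unloaded: 4.14 V; loaded: 3.72 V

Open-circuit: V = 19.2 × 3.30/(12.0 + 3.30) = 4.14 V.
With the load, R_bot becomes R_bot‖R_L = 2.884 kΩ, so V = 19.2 × 2.884/14.88 = 3.72 V.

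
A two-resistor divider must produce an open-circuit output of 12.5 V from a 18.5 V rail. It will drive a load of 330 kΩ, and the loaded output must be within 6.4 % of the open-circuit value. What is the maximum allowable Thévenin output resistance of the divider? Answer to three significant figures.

Loading drop = R_th/(R_th + R_L) ≤ 0.0640, so R_th ≤ R_L · ε/(1−ε) = 330 kΩ × 0.0640/0.9360 = 22.6 kΩ.
(Any R1, R2 with R2/(R1+R2) = 0.676 and R1‖R2 ≤ 22.6 kΩ will meet the spec.)

R_th ≤ 22.6 kΩ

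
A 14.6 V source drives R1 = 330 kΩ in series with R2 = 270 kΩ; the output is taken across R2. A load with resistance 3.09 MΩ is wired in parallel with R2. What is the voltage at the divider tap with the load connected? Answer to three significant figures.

V_out ≈ 6.27 V

The load sits in parallel with R2: R2‖R_L = (270 × 3090) / (270 + 3090) = 248.3 kΩ.
V_out = 14.6 × 248.3 / (330 + 248.3) = 14.6 × 248.3/578.3 = 6.27 V.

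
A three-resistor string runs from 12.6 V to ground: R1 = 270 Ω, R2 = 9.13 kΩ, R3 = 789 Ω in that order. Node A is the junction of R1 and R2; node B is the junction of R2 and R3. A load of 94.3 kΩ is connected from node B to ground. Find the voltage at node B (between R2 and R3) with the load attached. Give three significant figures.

At node B, R3 is in parallel with the load: R3‖R_L = 782.5 Ω.
Below node A the resistance is R2 + (R3‖R_L) = 9912 Ω, so V_A = 12.6 × 9912/10180 = 12.27 V.
Then V_B = V_A × (R3‖R_L)/(R2 + R3‖R_L) = 12.27 × 782.5/9912 = 0.968 V.

V ≈ 0.968 V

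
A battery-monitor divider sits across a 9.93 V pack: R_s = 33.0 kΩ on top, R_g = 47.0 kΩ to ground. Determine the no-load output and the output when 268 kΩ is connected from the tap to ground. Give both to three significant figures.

Open-circuit: V = 9.93 × 47.0/(33.0 + 47.0) = 5.83 V.
With the load, R_g becomes R_g‖R_L = 39.99 kΩ, so V = 9.93 × 39.99/72.99 = 5.44 V.

Unloaded: 5.83 V; loaded: 5.44 V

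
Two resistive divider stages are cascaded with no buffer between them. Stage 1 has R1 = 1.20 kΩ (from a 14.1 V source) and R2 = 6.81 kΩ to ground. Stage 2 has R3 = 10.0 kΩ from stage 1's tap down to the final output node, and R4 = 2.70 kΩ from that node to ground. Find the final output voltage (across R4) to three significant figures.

V_out ≈ 2.36 V

Stage 2 presents R3+R4 = 12.70 kΩ as a load on stage 1's tap.
Stage 1's lower leg becomes R2‖(R3+R4) = 4.433 kΩ, so V_mid = 14.1 × 4.433/5.633 = 11.10 V.
Stage 2 is itself unloaded: V_out = V_mid × R4/(R3+R4) = 11.10 × 2.70/12.70 = 2.36 V.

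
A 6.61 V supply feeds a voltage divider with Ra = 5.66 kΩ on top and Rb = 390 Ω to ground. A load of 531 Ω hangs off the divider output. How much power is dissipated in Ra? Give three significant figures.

P ≈ 7.14 mW

Total resistance from the source is Ra + (Rb‖R_L) = 5885 Ω, so I = 6.61/5885 Ω = 1.123 mA.
P = I²·Ra = (1.123 mA)² × 5.66 kΩ = 7.14 mW.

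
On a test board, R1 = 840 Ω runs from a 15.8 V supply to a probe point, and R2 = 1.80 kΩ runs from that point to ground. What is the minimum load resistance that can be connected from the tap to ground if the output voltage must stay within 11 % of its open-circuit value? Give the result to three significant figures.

R_L(min) ≈ 4.63 kΩ

Output resistance R_th = R1‖R2 = (840 × 1800)/2640 = 572.7 Ω.
The fractional drop is R_th/(R_th + R_L); requiring this ≤ 0.110 gives R_L ≥ R_th(1/0.110 − 1) = 572.7 × 8.091 = 4.63 kΩ.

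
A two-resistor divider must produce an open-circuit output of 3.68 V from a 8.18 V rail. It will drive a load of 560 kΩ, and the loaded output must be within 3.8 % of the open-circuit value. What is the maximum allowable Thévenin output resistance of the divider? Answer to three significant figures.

R_th ≤ 22.1 kΩ

Loading drop = R_th/(R_th + R_L) ≤ 0.0380, so R_th ≤ R_L · ε/(1−ε) = 560 kΩ × 0.0380/0.9620 = 22.1 kΩ.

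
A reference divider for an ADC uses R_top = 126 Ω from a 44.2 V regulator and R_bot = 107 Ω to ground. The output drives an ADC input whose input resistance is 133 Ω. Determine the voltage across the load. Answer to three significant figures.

V_out ≈ 14.1 V

The load sits in parallel with R_bot: R_bot‖R_L = (107 × 133) / (107 + 133) = 59.30 Ω.
V_out = 44.2 × 59.30 / (126 + 59.30) = 44.2 × 59.30/185.3 = 14.1 V.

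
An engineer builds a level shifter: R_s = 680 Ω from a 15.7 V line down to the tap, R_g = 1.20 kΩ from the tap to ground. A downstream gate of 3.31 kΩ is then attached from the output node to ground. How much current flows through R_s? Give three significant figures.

R_g‖R_L = 880.7 Ω, so the source sees R_s + R_g‖R_L = 1561 Ω.
I = 15.7 V / 1561 Ω = 10.1 mA.

I ≈ 10.1 mA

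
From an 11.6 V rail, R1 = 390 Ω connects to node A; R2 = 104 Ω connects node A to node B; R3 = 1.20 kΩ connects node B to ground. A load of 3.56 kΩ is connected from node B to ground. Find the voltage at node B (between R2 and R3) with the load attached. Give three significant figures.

V ≈ 7.48 V

At node B, R3 is in parallel with the load: R3‖R_L = 897.5 Ω.
Below node A the resistance is R2 + (R3‖R_L) = 1001 Ω, so V_A = 11.6 × 1001/1391 = 8.349 V.
Then V_B = V_A × (R3‖R_L)/(R2 + R3‖R_L) = 8.349 × 897.5/1001 = 7.48 V.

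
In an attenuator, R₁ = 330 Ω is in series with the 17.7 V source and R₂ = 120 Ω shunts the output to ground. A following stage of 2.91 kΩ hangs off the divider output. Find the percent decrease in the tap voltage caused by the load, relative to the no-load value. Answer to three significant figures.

2.94 %

The divider's output (Thévenin) resistance is R₁‖R₂ = 88.00 Ω.
Fractional drop under load = R_th/(R_th + R_L) = 88.00 / (88.00 + 2910) = 0.02935.
So the output falls by 2.94 %.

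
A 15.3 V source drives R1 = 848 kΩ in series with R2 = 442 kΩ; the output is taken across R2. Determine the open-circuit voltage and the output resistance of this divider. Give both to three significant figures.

V_th = 5.24 V, R_th = 291 kΩ

V_th is the open-circuit tap voltage: 15.3 × 442/(848 + 442) = 5.24 V.
With the supply zeroed, R1 and R2 appear in parallel from the tap: R_th = R1‖R2 = (848 × 442)/1290 = 291 kΩ.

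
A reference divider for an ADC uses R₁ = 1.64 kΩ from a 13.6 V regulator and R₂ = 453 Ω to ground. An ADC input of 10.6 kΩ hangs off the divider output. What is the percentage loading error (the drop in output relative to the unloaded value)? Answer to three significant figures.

3.24 %

The divider's output (Thévenin) resistance is R₁‖R₂ = 355.0 Ω.
Fractional drop under load = R_th/(R_th + R_L) = 355.0 / (355.0 + 10600) = 0.03240.
So the output falls by 3.24 %.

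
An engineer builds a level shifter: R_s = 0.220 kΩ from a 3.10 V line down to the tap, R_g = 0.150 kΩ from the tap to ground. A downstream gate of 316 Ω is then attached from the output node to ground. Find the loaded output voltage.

V_out ≈ 0.980 V

The load sits in parallel with R_g: R_g‖R_L = (150 × 316) / (150 + 316) = 101.7 Ω.
V_out = 3.10 × 101.7 / (220 + 101.7) = 3.10 × 101.7/321.7 = 0.980 V.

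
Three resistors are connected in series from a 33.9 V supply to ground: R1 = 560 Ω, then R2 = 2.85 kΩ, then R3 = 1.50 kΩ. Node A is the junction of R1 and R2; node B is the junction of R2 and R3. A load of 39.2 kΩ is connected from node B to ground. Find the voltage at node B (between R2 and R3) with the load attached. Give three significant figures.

V ≈ 10.1 V

At node B, R3 is in parallel with the load: R3‖R_L = 1445 Ω.
Below node A the resistance is R2 + (R3‖R_L) = 4295 Ω, so V_A = 33.9 × 4295/4855 = 29.99 V.
Then V_B = V_A × (R3‖R_L)/(R2 + R3‖R_L) = 29.99 × 1445/4295 = 10.1 V.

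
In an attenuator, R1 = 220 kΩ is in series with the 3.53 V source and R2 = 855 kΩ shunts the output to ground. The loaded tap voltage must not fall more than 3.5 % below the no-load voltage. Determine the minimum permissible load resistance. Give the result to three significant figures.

Output resistance R_th = R1‖R2 = (220 × 855)/1075 = 175.0 kΩ.
The fractional drop is R_th/(R_th + R_L); requiring this ≤ 0.0350 gives R_L ≥ R_th(1/0.0350 − 1) = 175.0 × 27.57 = 4.82 MΩ.

R_L(min) ≈ 4.82 MΩ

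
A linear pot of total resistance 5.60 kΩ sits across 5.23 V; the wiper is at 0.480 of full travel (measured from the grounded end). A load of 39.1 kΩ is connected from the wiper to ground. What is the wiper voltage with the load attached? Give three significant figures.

The wiper splits the pot into (1−α)R = 2.912 kΩ above and αR = 2.688 kΩ below.
Lower section ‖ load = 2.515 kΩ.
V_wiper = 5.23 × 2.515/(2.912 + 2.515) = 2.42 V.

V ≈ 2.42 V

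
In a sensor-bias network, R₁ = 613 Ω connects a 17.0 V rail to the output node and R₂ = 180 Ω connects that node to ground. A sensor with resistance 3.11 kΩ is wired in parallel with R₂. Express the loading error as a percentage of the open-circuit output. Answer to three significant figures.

The divider's output (Thévenin) resistance is R₁‖R₂ = 139.1 Ω.
Fractional drop under load = R_th/(R_th + R_L) = 139.1 / (139.1 + 3110) = 0.04282.
So the output falls by 4.28 %.

4.28 %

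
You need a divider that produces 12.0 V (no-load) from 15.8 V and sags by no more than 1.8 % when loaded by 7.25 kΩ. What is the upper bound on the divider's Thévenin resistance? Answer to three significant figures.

Loading drop = R_th/(R_th + R_L) ≤ 0.0180, so R_th ≤ R_L · ε/(1−ε) = 7.25 kΩ × 0.0180/0.9820 = 133 Ω.

R_th ≤ 133 Ω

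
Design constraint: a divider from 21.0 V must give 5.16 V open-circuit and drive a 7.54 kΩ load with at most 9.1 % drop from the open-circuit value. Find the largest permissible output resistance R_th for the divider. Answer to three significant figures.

Loading drop = R_th/(R_th + R_L) ≤ 0.0910, so R_th ≤ R_L · ε/(1−ε) = 7.54 kΩ × 0.0910/0.9090 = 755 Ω.

R_th ≤ 755 Ω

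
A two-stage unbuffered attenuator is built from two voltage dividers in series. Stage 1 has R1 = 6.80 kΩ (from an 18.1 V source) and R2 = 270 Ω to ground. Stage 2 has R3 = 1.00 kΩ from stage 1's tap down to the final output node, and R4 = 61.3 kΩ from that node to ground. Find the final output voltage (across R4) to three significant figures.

Stage 2 presents R3+R4 = 62300 Ω as a load on stage 1's tap.
Stage 1's lower leg becomes R2‖(R3+R4) = 268.8 Ω, so V_mid = 18.1 × 268.8/7069 = 0.6884 V.
Stage 2 is itself unloaded: V_out = V_mid × R4/(R3+R4) = 0.6884 × 61300/62300 = 0.677 V.

V_out ≈ 0.677 V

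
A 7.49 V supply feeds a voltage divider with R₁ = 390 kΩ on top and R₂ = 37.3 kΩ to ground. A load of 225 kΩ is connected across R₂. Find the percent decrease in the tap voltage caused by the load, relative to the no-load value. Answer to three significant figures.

Unloaded V = 7.49 × 37.3/427.3 = 0.65382 V.
Loaded: R₂‖R_L = 32.00 kΩ, giving V = 7.49 × 32.00/422.0 = 0.56789 V.
Drop = (0.65382 − 0.56789) / 0.65382 = 13.1 %.

13.1 %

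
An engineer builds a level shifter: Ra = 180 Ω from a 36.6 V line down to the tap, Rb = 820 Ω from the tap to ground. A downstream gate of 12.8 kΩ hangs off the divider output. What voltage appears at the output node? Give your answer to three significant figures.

The load sits in parallel with Rb: Rb‖R_L = (820 × 12800) / (820 + 12800) = 770.6 Ω.
V_out = 36.6 × 770.6 / (180 + 770.6) = 36.6 × 770.6/950.6 = 29.7 V.

V_out ≈ 29.7 V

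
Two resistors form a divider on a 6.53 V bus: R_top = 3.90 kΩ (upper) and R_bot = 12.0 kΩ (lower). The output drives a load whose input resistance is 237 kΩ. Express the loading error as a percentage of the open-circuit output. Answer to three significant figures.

1.23 %

The divider's output (Thévenin) resistance is R_top‖R_bot = 2.943 kΩ.
Fractional drop under load = R_th/(R_th + R_L) = 2.943 / (2.943 + 237) = 0.01227.
So the output falls by 1.23 %.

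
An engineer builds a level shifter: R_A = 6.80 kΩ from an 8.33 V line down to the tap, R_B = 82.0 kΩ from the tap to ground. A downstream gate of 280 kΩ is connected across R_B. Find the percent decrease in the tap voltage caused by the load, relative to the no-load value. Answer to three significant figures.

2.19 %

The divider's output (Thévenin) resistance is R_A‖R_B = 6.279 kΩ.
Fractional drop under load = R_th/(R_th + R_L) = 6.279 / (6.279 + 280) = 0.02193.
So the output falls by 2.19 %.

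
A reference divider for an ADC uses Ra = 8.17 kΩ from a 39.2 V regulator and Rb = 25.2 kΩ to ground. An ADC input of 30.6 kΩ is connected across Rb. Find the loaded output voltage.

The load sits in parallel with Rb: Rb‖R_L = (25.2 × 30.6) / (25.2 + 30.6) = 13.82 kΩ.
V_out = 39.2 × 13.82 / (8.17 + 13.82) = 39.2 × 13.82/21.99 = 24.6 V.
(Unloaded it would have been 29.6 V.)

V_out ≈ 24.6 V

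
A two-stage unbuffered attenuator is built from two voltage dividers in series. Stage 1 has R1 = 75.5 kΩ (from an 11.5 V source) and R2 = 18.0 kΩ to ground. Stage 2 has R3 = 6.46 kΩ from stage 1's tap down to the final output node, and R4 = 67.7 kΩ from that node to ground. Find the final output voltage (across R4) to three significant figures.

V_out ≈ 1.69 V

Stage 2 presents R3+R4 = 74.16 kΩ as a load on stage 1's tap.
Stage 1's lower leg becomes R2‖(R3+R4) = 14.48 kΩ, so V_mid = 11.5 × 14.48/89.98 = 1.851 V.
Stage 2 is itself unloaded: V_out = V_mid × R4/(R3+R4) = 1.851 × 67.7/74.16 = 1.69 V.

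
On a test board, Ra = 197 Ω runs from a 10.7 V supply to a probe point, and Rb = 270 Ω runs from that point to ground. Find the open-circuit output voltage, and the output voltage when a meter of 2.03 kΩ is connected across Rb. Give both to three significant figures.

Open-circuit: V = 10.7 × 270/(197 + 270) = 6.19 V.
With the load, Rb becomes Rb‖R_L = 238.3 Ω, so V = 10.7 × 238.3/435.3 = 5.86 V.

Unloaded: 6.19 V; loaded: 5.86 V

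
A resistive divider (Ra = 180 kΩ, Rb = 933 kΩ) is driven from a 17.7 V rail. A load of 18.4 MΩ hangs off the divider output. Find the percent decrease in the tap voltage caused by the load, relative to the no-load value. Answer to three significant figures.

The divider's output (Thévenin) resistance is Ra‖Rb = 150.9 kΩ.
Fractional drop under load = R_th/(R_th + R_L) = 150.9 / (150.9 + 18400) = 0.008134.
So the output falls by 0.813 %.

0.813 %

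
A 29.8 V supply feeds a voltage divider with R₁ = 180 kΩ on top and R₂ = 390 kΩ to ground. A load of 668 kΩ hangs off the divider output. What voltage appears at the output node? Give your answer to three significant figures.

V_out ≈ 17.2 V

The load sits in parallel with R₂: R₂‖R_L = (390 × 668) / (390 + 668) = 246.2 kΩ.
V_out = 29.8 × 246.2 / (180 + 246.2) = 29.8 × 246.2/426.2 = 17.2 V.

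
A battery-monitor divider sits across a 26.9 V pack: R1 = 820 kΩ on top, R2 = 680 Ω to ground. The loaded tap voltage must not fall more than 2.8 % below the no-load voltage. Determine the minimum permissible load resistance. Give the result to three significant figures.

Output resistance R_th = R1‖R2 = (820000 × 680)/820700 = 679.4 Ω.
The fractional drop is R_th/(R_th + R_L); requiring this ≤ 0.0280 gives R_L ≥ R_th(1/0.0280 − 1) = 679.4 × 34.71 = 23.6 kΩ.

R_L(min) ≈ 23.6 kΩ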